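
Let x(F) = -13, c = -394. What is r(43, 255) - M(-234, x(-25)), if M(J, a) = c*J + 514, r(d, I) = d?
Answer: -92667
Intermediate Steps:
M(J, a) = 514 - 394*J (M(J, a) = -394*J + 514 = 514 - 394*J)
r(43, 255) - M(-234, x(-25)) = 43 - (514 - 394*(-234)) = 43 - (514 + 92196) = 43 - 1*92710 = 43 - 92710 = -92667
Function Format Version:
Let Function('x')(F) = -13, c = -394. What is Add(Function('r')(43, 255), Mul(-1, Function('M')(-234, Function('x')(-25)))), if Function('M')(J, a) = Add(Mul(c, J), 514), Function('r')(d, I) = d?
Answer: -92667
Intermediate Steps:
Function('M')(J, a) = Add(514, Mul(-394, J)) (Function('M')(J, a) = Add(Mul(-394, J), 514) = Add(514, Mul(-394, J)))
Add(Function('r')(43, 255), Mul(-1, Function('M')(-234, Function('x')(-25)))) = Add(43, Mul(-1, Add(514, Mul(-394, -234)))) = Add(43, Mul(-1, Add(514, 92196))) = Add(43, Mul(-1, 92710)) = Add(43, -92710) = -92667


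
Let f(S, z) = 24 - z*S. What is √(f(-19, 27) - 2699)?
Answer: I*√2162 ≈ 46.497*I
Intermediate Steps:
f(S, z) = 24 - S*z
√(f(-19, 27) - 2699) = √((24 - 1*(-19)*27) - 2699) = √((24 + 513) - 2699) = √(537 - 2699) = √(-2162) = I*√2162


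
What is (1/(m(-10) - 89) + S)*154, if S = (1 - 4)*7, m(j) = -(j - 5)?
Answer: -119735/37 ≈ -3236.1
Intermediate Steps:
m(j) = 5 - j (m(j) = -(-5 + j) = 5 - j)
S = -21 (S = -3*7 = -21)
(1/(m(-10) - 89) + S)*154 = (1/((5 - 1*(-10)) - 89) - 21)*154 = (1/((5 + 10) - 89) - 21)*154 = (1/(15 - 89) - 21)*154 = (1/(-74) - 21)*154 = (-1/74 - 21)*154 = -1555/74*154 = -119735/37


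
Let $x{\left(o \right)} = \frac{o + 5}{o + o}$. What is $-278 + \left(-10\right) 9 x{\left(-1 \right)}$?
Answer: $-98$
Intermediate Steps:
$x{\left(o \right)} = \frac{5 + o}{2 o}$
$-278 + \left(-10\right) 9 x{\left(-1 \right)} = -278 + \left(-10\right) 9 \frac{5 - 1}{2 \left(-1\right)} = -278 - 90 \cdot \frac{1}{2} \left(-1\right) 4 = -278 - -180 = -278 + 180 = -98$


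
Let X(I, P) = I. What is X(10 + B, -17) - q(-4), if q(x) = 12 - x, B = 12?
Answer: 6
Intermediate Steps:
X(10 + B, -17) - q(-4) = (10 + 12) - (12 - 1*(-4)) = 22 - (12 + 4) = 22 - 1*16 = 22 - 16 = 6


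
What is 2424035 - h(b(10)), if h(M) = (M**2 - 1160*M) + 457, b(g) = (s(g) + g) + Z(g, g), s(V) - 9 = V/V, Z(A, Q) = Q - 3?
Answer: 2454169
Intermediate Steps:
Z(A, Q) = -3 + Q
s(V) = 10 (s(V) = 9 + V/V = 9 + 1 = 10)
b(g) = 7 + 2*g (b(g) = (10 + g) + (-3 + g) = 7 + 2*g)
h(M) = 457 + M**2 - 1160*M
2424035 - h(b(10)) = 2424035 - (457 + (7 + 2*10)**2 - 1160*(7 + 2*10)) = 2424035 - (457 + (7 + 20)**2 - 1160*(7 + 20)) = 2424035 - (457 + 27**2 - 1160*27) = 2424035 - (457 + 729 - 31320) = 2424035 - 1*(-30134) = 2424035 + 30134 = 2454169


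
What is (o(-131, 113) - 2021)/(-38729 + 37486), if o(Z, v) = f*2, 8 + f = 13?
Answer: 2011/1243 ≈ 1.6179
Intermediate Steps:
f = 5 (f = -8 + 13 = 5)
o(Z, v) = 10 (o(Z, v) = 5*2 = 10)
(o(-131, 113) - 2021)/(-38729 + 37486) = (10 - 2021)/(-38729 + 37486) = -2011/(-1243) = -2011*(-1/1243) = 2011/1243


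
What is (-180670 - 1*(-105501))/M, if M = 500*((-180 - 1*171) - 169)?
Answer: 75169/260000 ≈ 0.28911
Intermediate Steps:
M = -260000 (M = 500*((-180 - 171) - 169) = 500*(-351 - 169) = 500*(-520) = -260000)
(-180670 - 1*(-105501))/M = (-180670 - 1*(-105501))/(-260000) = (-180670 + 105501)*(-1/260000) = -75169*(-1/260000) = 75169/260000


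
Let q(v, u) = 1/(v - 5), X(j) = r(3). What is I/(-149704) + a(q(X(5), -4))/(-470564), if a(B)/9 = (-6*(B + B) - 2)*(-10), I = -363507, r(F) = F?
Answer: 42776800347/17611328264 ≈ 2.4289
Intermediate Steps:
X(j) = 3
q(v, u) = 1/(-5 + v)
a(B) = 180 + 1080*B (a(B) = 9*((-6*(B + B) - 2)*(-10)) = 9*((-12*B - 2)*(-10)) = 9*((-2 - 12*B)*(-10)) = 9*(20 + 120*B) = 180 + 1080*B)
I/(-149704) + a(q(X(5), -4))/(-470564) = -363507/(-149704) + (180 + 1080/(-5 + 3))/(-470564) = -363507*(-1/149704) + (180 + 1080/(-2))*(-1/470564) = 363507/149704 + (180 + 1080*(-½))*(-1/470564) = 363507/149704 + (180 - 540)*(-1/470564) = 363507/149704 - 360*(-1/470564) = 363507/149704 + 90/117641 = 42776800347/17611328264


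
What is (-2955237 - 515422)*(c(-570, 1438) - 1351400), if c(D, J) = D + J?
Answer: 4687236040588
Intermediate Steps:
(-2955237 - 515422)*(c(-570, 1438) - 1351400) = (-2955237 - 515422)*((-570 + 1438) - 1351400) = -3470659*(868 - 1351400) = -3470659*(-1350532) = 4687236040588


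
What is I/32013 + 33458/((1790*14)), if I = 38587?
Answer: 1019040587/401122890 ≈ 2.5405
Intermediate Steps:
I/32013 + 33458/((1790*14)) = 38587/32013 + 33458/((1790*14)) = 38587*(1/32013) + 33458/25060 = 38587/32013 + 33458*(1/25060) = 38587/32013 + 16729/12530 = 1019040587/401122890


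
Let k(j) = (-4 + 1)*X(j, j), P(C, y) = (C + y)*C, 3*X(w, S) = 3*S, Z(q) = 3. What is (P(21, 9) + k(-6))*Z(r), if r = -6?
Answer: 1944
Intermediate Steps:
X(w, S) = S (X(w, S) = (3*S)/3 = S)
P(C, y) = C*(C + y)
k(j) = -3*j (k(j) = (-4 + 1)*j = -3*j)
(P(21, 9) + k(-6))*Z(r) = (21*(21 + 9) - 3*(-6))*3 = (21*30 + 18)*3 = (630 + 18)*3 = 648*3 = 1944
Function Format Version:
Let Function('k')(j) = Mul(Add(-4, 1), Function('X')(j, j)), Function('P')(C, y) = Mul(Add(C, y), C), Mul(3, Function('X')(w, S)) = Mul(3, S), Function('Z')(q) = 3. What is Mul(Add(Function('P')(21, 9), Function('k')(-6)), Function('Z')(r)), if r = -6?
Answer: 1944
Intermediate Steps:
Function('X')(w, S) = S (Function('X')(w, S) = Mul(Rational(1, 3), Mul(3, S)) = S)
Function('P')(C, y) = Mul(C, Add(C, y))
Function('k')(j) = Mul(-3, j) (Function('k')(j) = Mul(Add(-4, 1), j) = Mul(-3, j))
Mul(Add(Function('P')(21, 9), Function('k')(-6)), Function('Z')(r)) = Mul(Add(Mul(21, Add(21, 9)), Mul(-3, -6)), 3) = Mul(Add(Mul(21, 30), 18), 3) = Mul(Add(630, 18), 3) = Mul(648, 3) = 1944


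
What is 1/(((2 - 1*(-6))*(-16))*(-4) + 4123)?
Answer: 1/4635 ≈ 0.00021575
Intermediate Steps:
1/(((2 - 1*(-6))*(-16))*(-4) + 4123) = 1/(((2 + 6)*(-16))*(-4) + 4123) = 1/((8*(-16))*(-4) + 4123) = 1/(-128*(-4) + 4123) = 1/(512 + 4123) = 1/4635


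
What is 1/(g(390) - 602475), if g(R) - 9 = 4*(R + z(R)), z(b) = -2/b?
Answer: -195/117176674 ≈ -1.6642e-6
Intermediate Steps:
g(R) = 9 - 8/R + 4*R (g(R) = 9 + 4*(R - 2/R) = 9 + (-8/R + 4*R) = 9 - 8/R + 4*R)
1/(g(390) - 602475) = 1/((9 - 8/390 + 4*390) - 602475) = 1/((9 - 8*1/390 + 1560) - 602475) = 1/((9 - 4/195 + 1560) - 602475) = 1/(305951/195 - 602475) = 1/(-117176674/195) = -195/117176674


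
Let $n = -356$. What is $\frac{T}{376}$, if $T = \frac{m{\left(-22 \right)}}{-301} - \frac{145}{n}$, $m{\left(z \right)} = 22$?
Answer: $\frac{35813}{40290656} \approx 0.00088887$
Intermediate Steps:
$T = \frac{35813}{107156}$ ($T = \frac{22}{-301} - \frac{145}{-356} = 22 \left(- \frac{1}{301}\right) - - \frac{145}{356} = - \frac{22}{301} + \frac{145}{356} = \frac{35813}{107156} \approx 0.33421$)
$\frac{T}{376} = \frac{35813}{107156 \cdot 376} = \frac{35813}{107156} \cdot \frac{1}{376} = \frac{35813}{40290656}$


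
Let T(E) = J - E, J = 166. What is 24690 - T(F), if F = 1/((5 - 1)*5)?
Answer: 490481/20 ≈ 24524.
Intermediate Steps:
F = 1/20 (F = 1/(4*5) = 1/20 ≈ 0.050000)
T(E) = 166 - E
24690 - T(F) = 24690 - (166 - 1*1/20) = 24690 - (166 - 1/20) = 24690 - 1*3319/20 = 24690 - 3319/20 = 490481/20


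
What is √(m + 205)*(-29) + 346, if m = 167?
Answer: 346 - 58*√93 ≈ -213.33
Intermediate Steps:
√(m + 205)*(-29) + 346 = √(167 + 205)*(-29) + 346 = √372*(-29) + 346 = (2*√93)*(-29) + 346 = -58*√93 + 346 = 346 - 58*√93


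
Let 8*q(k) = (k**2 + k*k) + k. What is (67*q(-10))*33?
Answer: 210045/4 ≈ 52511.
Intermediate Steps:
q(k) = k**2/4 + k/8 (q(k) = ((k**2 + k*k) + k)/8 = ((k**2 + k**2) + k)/8 = (2*k**2 + k)/8 = (k + 2*k**2)/8 = k**2/4 + k/8)
(67*q(-10))*33 = (67*((1/8)*(-10)*(1 + 2*(-10))))*33 = (67*((1/8)*(-10)*(1 - 20)))*33 = (67*((1/8)*(-10)*(-19)))*33 = (67*(95/4))*33 = (6365/4)*33 = 210045/4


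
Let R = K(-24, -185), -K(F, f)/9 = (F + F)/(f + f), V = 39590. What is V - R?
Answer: 7324366/185 ≈ 39591.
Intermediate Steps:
K(F, f) = -9*F/f (K(F, f) = -9*(F + F)/(f + f) = -9*2*F/(2*f) = -9*2*F*1/(2*f) = -9*F/f)
R = -216/185 (R = -9*(-24)/(-185) = -9*(-24)*(-1/185) = -216/185 ≈ -1.1676)
V - R = 39590 - 1*(-216/185) = 39590 + 216/185 = 7324366/185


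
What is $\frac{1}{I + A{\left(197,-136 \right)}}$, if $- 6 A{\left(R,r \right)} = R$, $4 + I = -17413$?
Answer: $- \frac{6}{104699} \approx -5.7307 \cdot 10^{-5}$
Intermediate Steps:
$I = -17417$ ($I = -4 - 17413 = -17417$)
$A{\left(R,r \right)} = - \frac{R}{6}$
$\frac{1}{I + A{\left(197,-136 \right)}} = \frac{1}{-17417 - \frac{197}{6}} = \frac{1}{- \frac{104699}{6}} = - \frac{6}{104699}$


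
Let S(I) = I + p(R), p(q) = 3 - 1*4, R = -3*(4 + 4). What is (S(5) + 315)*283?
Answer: 90277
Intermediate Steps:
R = -24 (R = -3*8 = -24)
p(q) = -1 (p(q) = 3 - 4 = -1)
S(I) = -1 + I (S(I) = I - 1 = -1 + I)
(S(5) + 315)*283 = ((-1 + 5) + 315)*283 = (4 + 315)*283 = 319*283 = 90277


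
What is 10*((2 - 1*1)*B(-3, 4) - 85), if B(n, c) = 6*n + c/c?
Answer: -1020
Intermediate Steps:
B(n, c) = 1 + 6*n (B(n, c) = 6*n + 1 = 1 + 6*n)
10*((2 - 1*1)*B(-3, 4) - 85) = 10*((2 - 1*1)*(1 + 6*(-3)) - 85) = 10*((2 - 1)*(1 - 18) - 85) = 10*(1*(-17) - 85) = 10*(-17 - 85) = 10*(-102) = -1020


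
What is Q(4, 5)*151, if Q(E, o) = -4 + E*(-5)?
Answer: -3624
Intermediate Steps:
Q(E, o) = -4 - 5*E
Q(4, 5)*151 = (-4 - 5*4)*151 = (-4 - 20)*151 = -24*151 = -3624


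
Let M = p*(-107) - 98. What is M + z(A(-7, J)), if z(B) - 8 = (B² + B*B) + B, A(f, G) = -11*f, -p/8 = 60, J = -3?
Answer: 63205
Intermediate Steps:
p = -480 (p = -8*60 = -480)
z(B) = 8 + B + 2*B² (z(B) = 8 + ((B² + B*B) + B) = 8 + ((B² + B²) + B) = 8 + (2*B² + B) = 8 + (B + 2*B²) = 8 + B + 2*B²)
M = 51262 (M = -480*(-107) - 98 = 51360 - 98 = 51262)
M + z(A(-7, J)) = 51262 + (8 - 11*(-7) + 2*(-11*(-7))²) = 51262 + (8 + 77 + 2*77²) = 51262 + (8 + 77 + 2*5929) = 51262 + (8 + 77 + 11858) = 51262 + 11943 = 63205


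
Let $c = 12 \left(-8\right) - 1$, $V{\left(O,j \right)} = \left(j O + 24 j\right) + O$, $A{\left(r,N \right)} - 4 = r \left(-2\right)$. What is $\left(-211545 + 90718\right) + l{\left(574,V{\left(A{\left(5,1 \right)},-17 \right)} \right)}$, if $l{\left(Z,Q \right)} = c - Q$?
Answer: $-120612$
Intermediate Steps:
$A{\left(r,N \right)} = 4 - 2 r$ ($A{\left(r,N \right)} = 4 + r \left(-2\right) = 4 - 2 r$)
$V{\left(O,j \right)} = O + 24 j + O j$ ($V{\left(O,j \right)} = \left(O j + 24 j\right) + O = \left(24 j + O j\right) + O = O + 24 j + O j$)
$c = -97$ ($c = -96 - 1 = -97$)
$l{\left(Z,Q \right)} = -97 - Q$
$\left(-211545 + 90718\right) + l{\left(574,V{\left(A{\left(5,1 \right)},-17 \right)} \right)} = \left(-211545 + 90718\right) - \left(101 - 408 - 10 + \left(4 - 10\right) \left(-17\right)\right) = -120827 - \left(-317 + \left(4 - 10\right) \left(-17\right)\right) = -120827 - \left(-317 + 102\right) = -120827 - -215 = -120827 + \left(-97 + 312\right) = -120827 + 215 = -120612$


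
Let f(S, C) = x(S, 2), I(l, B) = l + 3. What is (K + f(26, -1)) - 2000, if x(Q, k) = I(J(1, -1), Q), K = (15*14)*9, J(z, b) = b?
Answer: -108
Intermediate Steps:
I(l, B) = 3 + l
K = 1890 (K = 210*9 = 1890)
x(Q, k) = 2 (x(Q, k) = 3 - 1 = 2)
f(S, C) = 2
(K + f(26, -1)) - 2000 = (1890 + 2) - 2000 = 1892 - 2000 = -108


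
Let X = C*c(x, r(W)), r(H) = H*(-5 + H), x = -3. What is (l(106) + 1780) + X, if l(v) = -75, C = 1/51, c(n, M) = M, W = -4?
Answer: 28997/17 ≈ 1705.7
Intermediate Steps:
C = 1/51 ≈ 0.019608
X = 12/17 (X = (-4*(-5 - 4))/51 = (-4*(-9))/51 = (1/51)*36 = 12/17 ≈ 0.70588)
(l(106) + 1780) + X = (-75 + 1780) + 12/17 = 1705 + 12/17 = 28997/17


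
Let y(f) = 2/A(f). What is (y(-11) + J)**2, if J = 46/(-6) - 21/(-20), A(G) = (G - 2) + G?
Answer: 4489/100 ≈ 44.890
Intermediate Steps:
A(G) = -2 + 2*G (A(G) = (-2 + G) + G = -2 + 2*G)
y(f) = 2/(-2 + 2*f)
J = -397/60 (J = 46*(-1/6) - 21*(-1/20) = -23/3 + 21/20 = -397/60 ≈ -6.6167)
(y(-11) + J)**2 = (1/(-1 - 11) - 397/60)**2 = (1/(-12) - 397/60)**2 = (-1/12 - 397/60)**2 = (-67/10)**2 = 4489/100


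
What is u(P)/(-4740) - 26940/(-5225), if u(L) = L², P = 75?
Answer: 1310733/330220 ≈ 3.9693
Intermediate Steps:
u(P)/(-4740) - 26940/(-5225) = 75²/(-4740) - 26940/(-5225) = 5625*(-1/4740) - 26940*(-1/5225) = -375/316 + 5388/1045 = 1310733/330220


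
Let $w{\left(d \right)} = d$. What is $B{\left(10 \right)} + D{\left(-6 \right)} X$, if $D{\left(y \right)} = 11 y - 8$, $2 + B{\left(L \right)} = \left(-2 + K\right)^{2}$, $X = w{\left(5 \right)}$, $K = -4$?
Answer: $-336$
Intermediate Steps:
$X = 5$
$B{\left(L \right)} = 34$ ($B{\left(L \right)} = -2 + \left(-2 - 4\right)^{2} = -2 + \left(-6\right)^{2} = -2 + 36 = 34$)
$D{\left(y \right)} = -8 + 11 y$
$B{\left(10 \right)} + D{\left(-6 \right)} X = 34 + \left(-8 + 11 \left(-6\right)\right) 5 = 34 + \left(-8 - 66\right) 5 = 34 - 370 = -336$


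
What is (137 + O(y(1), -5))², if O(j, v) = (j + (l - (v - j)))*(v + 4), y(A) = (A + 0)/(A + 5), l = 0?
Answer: 156025/9 ≈ 17336.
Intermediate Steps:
y(A) = A/(5 + A)
O(j, v) = (4 + v)*(-v + 2*j) (O(j, v) = (j + (0 - (v - j)))*(v + 4) = (j + (0 + (j - v)))*(4 + v) = (j + (j - v))*(4 + v) = (-v + 2*j)*(4 + v) = (4 + v)*(-v + 2*j))
(137 + O(y(1), -5))² = (137 + (-1*(-5)² - 4*(-5) + 8*(1/(5 + 1)) + 2*(1/(5 + 1))*(-5)))² = (137 + (-1*25 + 20 + 8*(1/6) + 2*(1/6)*(-5)))² = (137 + (-25 + 20 + 8*(1*(⅙)) + 2*(1*(⅙))*(-5)))² = (137 + (-25 + 20 + 8*(⅙) + 2*(⅙)*(-5)))² = (137 + (-25 + 20 + 4/3 - 5/3))² = (137 - 16/3)² = (395/3)² = 156025/9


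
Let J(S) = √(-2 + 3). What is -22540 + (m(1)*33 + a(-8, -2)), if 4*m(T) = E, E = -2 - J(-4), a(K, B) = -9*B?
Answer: -90187/4 ≈ -22547.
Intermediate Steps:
J(S) = 1 (J(S) = √1 = 1)
E = -3 (E = -2 - 1*1 = -2 - 1 = -3)
m(T) = -¾ (m(T) = (¼)*(-3) = -¾)
-22540 + (m(1)*33 + a(-8, -2)) = -22540 + (-¾*33 - 9*(-2)) = -22540 + (-99/4 + 18) = -22540 - 27/4 = -90187/4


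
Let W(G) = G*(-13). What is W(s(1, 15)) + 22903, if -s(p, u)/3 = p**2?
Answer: 22942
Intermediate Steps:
s(p, u) = -3*p**2
W(G) = -13*G
W(s(1, 15)) + 22903 = -(-39)*1**2 + 22903 = -(-39) + 22903 = -13*(-3) + 22903 = 39 + 22903 = 22942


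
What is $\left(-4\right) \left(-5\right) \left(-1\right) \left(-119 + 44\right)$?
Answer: $1500$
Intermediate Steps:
$\left(-4\right) \left(-5\right) \left(-1\right) \left(-119 + 44\right) = 20 \left(-1\right) \left(-75\right) = \left(-20\right) \left(-75\right) = 1500$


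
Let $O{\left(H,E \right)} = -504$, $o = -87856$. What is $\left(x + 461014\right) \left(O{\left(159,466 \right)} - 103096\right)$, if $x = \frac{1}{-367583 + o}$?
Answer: $- \frac{21752245033022000}{455439} \approx -4.7761 \cdot 10^{10}$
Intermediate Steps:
$x = - \frac{1}{455439}$ ($x = \frac{1}{-367583 - 87856} = \frac{1}{-455439} = - \frac{1}{455439} \approx -2.1957 \cdot 10^{-6}$)
$\left(x + 461014\right) \left(O{\left(159,466 \right)} - 103096\right) = \left(- \frac{1}{455439} + 461014\right) \left(-504 - 103096\right) = \frac{209963755145}{455439} \left(-103600\right) = - \frac{21752245033022000}{455439}$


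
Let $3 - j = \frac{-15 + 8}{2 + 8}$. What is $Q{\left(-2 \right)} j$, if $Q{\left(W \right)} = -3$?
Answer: $- \frac{111}{10} \approx -11.1$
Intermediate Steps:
$j = \frac{37}{10}$ ($j = 3 - \frac{-15 + 8}{2 + 8} = 3 - - \frac{7}{10} = 3 + \frac{7}{10} = \frac{37}{10} \approx 3.7$)
$Q{\left(-2 \right)} j = \left(-3\right) \frac{37}{10} = - \frac{111}{10}$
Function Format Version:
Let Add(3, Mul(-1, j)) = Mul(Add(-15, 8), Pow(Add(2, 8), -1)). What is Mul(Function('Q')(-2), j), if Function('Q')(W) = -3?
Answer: Rational(-111, 10) ≈ -11.100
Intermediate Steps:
j = Rational(37, 10) (j = Add(3, Mul(-1, Mul(Add(-15, 8), Pow(Add(2, 8), -1)))) = Add(3, Mul(-1, Mul(-7, Pow(10, -1)))) = Add(3, Mul(-1, Mul(-7, Rational(1, 10)))) = Add(3, Mul(-1, Rational(-7, 10))) = Add(3, Rational(7, 10)) = Rational(37, 10) ≈ 3.7000)
Mul(Function('Q')(-2), j) = Mul(-3, Rational(37, 10)) = Rational(-111, 10)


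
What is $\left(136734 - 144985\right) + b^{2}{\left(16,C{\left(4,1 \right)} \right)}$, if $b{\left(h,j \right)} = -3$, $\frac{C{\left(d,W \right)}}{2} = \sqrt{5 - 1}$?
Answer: $-8242$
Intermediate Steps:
$C{\left(d,W \right)} = 4$ ($C{\left(d,W \right)} = 2 \sqrt{5 - 1} = 2 \sqrt{4} = 2 \cdot 2 = 4$)
$\left(136734 - 144985\right) + b^{2}{\left(16,C{\left(4,1 \right)} \right)} = \left(136734 - 144985\right) + \left(-3\right)^{2} = -8251 + 9 = -8242$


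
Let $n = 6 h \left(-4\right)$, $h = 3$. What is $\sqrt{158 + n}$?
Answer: $\sqrt{86} \approx 9.2736$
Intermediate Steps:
$n = -72$ ($n = 6 \cdot 3 \left(-4\right) = 18 \left(-4\right) = -72$)
$\sqrt{158 + n} = \sqrt{158 - 72} = \sqrt{86}$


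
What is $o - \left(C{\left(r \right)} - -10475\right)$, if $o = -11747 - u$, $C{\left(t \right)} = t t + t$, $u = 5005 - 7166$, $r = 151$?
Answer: $-43013$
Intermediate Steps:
$u = -2161$ ($u = 5005 - 7166 = -2161$)
$C{\left(t \right)} = t + t^{2}$ ($C{\left(t \right)} = t^{2} + t = t + t^{2}$)
$o = -9586$ ($o = -11747 - -2161 = -11747 + 2161 = -9586$)
$o - \left(C{\left(r \right)} - -10475\right) = -9586 - \left(151 \left(1 + 151\right) - -10475\right) = -9586 - \left(151 \cdot 152 + 10475\right) = -9586 - \left(22952 + 10475\right) = -9586 - 33427 = -43013$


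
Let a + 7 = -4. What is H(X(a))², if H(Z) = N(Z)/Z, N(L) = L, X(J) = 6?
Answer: 1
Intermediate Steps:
a = -11 (a = -7 - 4 = -11)
H(Z) = 1 (H(Z) = Z/Z = 1)
H(X(a))² = 1² = 1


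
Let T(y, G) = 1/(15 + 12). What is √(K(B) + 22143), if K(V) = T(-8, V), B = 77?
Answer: √1793586/9 ≈ 148.81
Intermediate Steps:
T(y, G) = 1/27
K(V) = 1/27
√(K(B) + 22143) = √(1/27 + 22143) = √(597862/27) = √1793586/9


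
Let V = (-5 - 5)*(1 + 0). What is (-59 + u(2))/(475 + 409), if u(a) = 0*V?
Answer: -59/884 ≈ -0.066742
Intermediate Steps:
V = -10 (V = -10*1 = -10)
u(a) = 0 (u(a) = 0*(-10) = 0)
(-59 + u(2))/(475 + 409) = (-59 + 0)/(475 + 409) = -59/884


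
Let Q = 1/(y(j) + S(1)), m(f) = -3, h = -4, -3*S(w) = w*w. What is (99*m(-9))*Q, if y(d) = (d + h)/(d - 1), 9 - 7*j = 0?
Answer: 1782/59 ≈ 30.203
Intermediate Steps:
S(w) = -w²/3 (S(w) = -w*w/3 = -w²/3)
j = 9/7 (j = 9/7 - ⅐*0 = 9/7 + 0 = 9/7 ≈ 1.2857)
y(d) = (-4 + d)/(-1 + d) (y(d) = (d - 4)/(d - 1) = (-4 + d)/(-1 + d))
Q = -6/59 (Q = 1/((-4 + 9/7)/(-1 + 9/7) - ⅓*1²) = 1/(-19/7/(2/7) - ⅓*1) = 1/((7/2)*(-19/7) - ⅓) = 1/(-19/2 - ⅓) = 1/(-59/6) = -6/59 ≈ -0.10169)
(99*m(-9))*Q = (99*(-3))*(-6/59) = -297*(-6/59) = 1782/59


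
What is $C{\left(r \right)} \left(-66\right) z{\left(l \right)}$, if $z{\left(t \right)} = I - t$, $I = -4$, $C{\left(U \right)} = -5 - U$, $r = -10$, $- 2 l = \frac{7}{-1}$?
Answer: $2475$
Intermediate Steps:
$l = \frac{7}{2}$ ($l = - \frac{7 \frac{1}{-1}}{2} = - \frac{7 \left(-1\right)}{2} = \left(- \frac{1}{2}\right) \left(-7\right) = \frac{7}{2} \approx 3.5$)
$z{\left(t \right)} = -4 - t$
$C{\left(r \right)} \left(-66\right) z{\left(l \right)} = \left(-5 - -10\right) \left(-66\right) \left(-4 - \frac{7}{2}\right) = \left(-5 + 10\right) \left(-66\right) \left(-4 - \frac{7}{2}\right) = 5 \left(-66\right) \left(- \frac{15}{2}\right) = \left(-330\right) \left(- \frac{15}{2}\right) = 2475$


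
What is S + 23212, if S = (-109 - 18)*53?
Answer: 16481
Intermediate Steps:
S = -6731 (S = -127*53 = -6731)
S + 23212 = -6731 + 23212 = 16481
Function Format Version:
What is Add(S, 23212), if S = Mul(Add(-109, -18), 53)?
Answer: 16481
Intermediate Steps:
S = -6731 (S = Mul(-127, 53) = -6731)
Add(S, 23212) = Add(-6731, 23212) = 16481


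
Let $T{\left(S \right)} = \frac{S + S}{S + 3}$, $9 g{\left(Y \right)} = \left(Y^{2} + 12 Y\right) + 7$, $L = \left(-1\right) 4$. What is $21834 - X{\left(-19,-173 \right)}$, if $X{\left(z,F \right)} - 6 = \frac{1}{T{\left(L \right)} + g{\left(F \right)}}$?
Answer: $\frac{609699687}{27932} \approx 21828.0$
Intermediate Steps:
$L = -4$
$g{\left(Y \right)} = \frac{7}{9} + \frac{Y^{2}}{9} + \frac{4 Y}{3}$ ($g{\left(Y \right)} = \frac{\left(Y^{2} + 12 Y\right) + 7}{9} = \frac{7 + Y^{2} + 12 Y}{9} = \frac{7}{9} + \frac{Y^{2}}{9} + \frac{4 Y}{3}$)
$T{\left(S \right)} = \frac{2 S}{3 + S}$
$X{\left(z,F \right)} = 6 + \frac{1}{\frac{79}{9} + \frac{F^{2}}{9} + \frac{4 F}{3}}$ ($X{\left(z,F \right)} = 6 + \frac{1}{2 \left(-4\right) \frac{1}{3 - 4} + \left(\frac{7}{9} + \frac{F^{2}}{9} + \frac{4 F}{3}\right)} = 6 + \frac{1}{2 \left(-4\right) \frac{1}{-1} + \left(\frac{7}{9} + \frac{F^{2}}{9} + \frac{4 F}{3}\right)} = 6 + \frac{1}{2 \left(-4\right) \left(-1\right) + \left(\frac{7}{9} + \frac{F^{2}}{9} + \frac{4 F}{3}\right)} = 6 + \frac{1}{8 + \left(\frac{7}{9} + \frac{F^{2}}{9} + \frac{4 F}{3}\right)} = 6 + \frac{1}{\frac{79}{9} + \frac{F^{2}}{9} + \frac{4 F}{3}}$)
$21834 - X{\left(-19,-173 \right)} = 21834 - \frac{3 \left(161 + 2 \left(-173\right)^{2} + 24 \left(-173\right)\right)}{79 + \left(-173\right)^{2} + 12 \left(-173\right)} = 21834 - \frac{3 \left(161 + 2 \cdot 29929 - 4152\right)}{79 + 29929 - 2076} = 21834 - \frac{3 \left(161 + 59858 - 4152\right)}{27932} = 21834 - 3 \cdot \frac{1}{27932} \cdot 55867 = 21834 - \frac{167601}{27932} = \frac{609699687}{27932}$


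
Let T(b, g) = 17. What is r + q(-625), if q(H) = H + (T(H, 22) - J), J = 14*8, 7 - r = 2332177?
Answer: -2332890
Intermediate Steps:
r = -2332170 (r = 7 - 1*2332177 = 7 - 2332177 = -2332170)
J = 112
q(H) = -95 + H (q(H) = H + (17 - 1*112) = H + (17 - 112) = H - 95 = -95 + H)
r + q(-625) = -2332170 + (-95 - 625) = -2332170 - 720 = -2332890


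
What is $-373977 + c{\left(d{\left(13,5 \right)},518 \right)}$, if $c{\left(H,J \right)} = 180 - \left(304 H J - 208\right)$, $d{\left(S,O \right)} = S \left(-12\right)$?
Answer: $24192043$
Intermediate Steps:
$d{\left(S,O \right)} = - 12 S$
$c{\left(H,J \right)} = 388 - 304 H J$ ($c{\left(H,J \right)} = 180 - \left(304 H J - 208\right) = 180 - \left(-208 + 304 H J\right) = 388 - 304 H J$)
$-373977 + c{\left(d{\left(13,5 \right)},518 \right)} = -373977 - \left(-388 + 304 \left(\left(-12\right) 13\right) 518\right) = -373977 - \left(-388 - 24565632\right) = -373977 + \left(388 + 24565632\right) = -373977 + 24566020 = 24192043$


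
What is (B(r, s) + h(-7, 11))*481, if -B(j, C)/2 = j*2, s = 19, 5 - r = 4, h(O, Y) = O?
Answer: -5291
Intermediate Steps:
r = 1 (r = 5 - 1*4 = 5 - 4 = 1)
B(j, C) = -4*j (B(j, C) = -2*j*2 = -4*j)
(B(r, s) + h(-7, 11))*481 = (-4*1 - 7)*481 = (-4 - 7)*481 = -11*481 = -5291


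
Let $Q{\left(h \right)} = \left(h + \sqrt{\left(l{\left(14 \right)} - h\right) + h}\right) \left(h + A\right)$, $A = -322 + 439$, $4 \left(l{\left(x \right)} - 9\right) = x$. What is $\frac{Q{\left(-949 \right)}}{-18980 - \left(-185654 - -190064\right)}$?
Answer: $- \frac{394784}{11695} + \frac{208 \sqrt{2}}{2339} \approx -33.631$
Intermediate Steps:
$l{\left(x \right)} = 9 + \frac{x}{4}$
$A = 117$
$Q{\left(h \right)} = \left(117 + h\right) \left(h + \frac{5 \sqrt{2}}{2}\right)$ ($Q{\left(h \right)} = \left(h + \sqrt{\left(\left(9 + \frac{1}{4} \cdot 14\right) - h\right) + h}\right) \left(h + 117\right) = \left(h + \sqrt{\left(\left(9 + \frac{7}{2}\right) - h\right) + h}\right) \left(117 + h\right) = \left(h + \sqrt{\left(\frac{25}{2} - h\right) + h}\right) \left(117 + h\right) = \left(h + \sqrt{\frac{25}{2}}\right) \left(117 + h\right) = \left(h + \frac{5 \sqrt{2}}{2}\right) \left(117 + h\right) = \left(117 + h\right) \left(h + \frac{5 \sqrt{2}}{2}\right)$)
$\frac{Q{\left(-949 \right)}}{-18980 - \left(-185654 - -190064\right)} = \frac{\left(-949\right)^{2} + 117 \left(-949\right) + \frac{585 \sqrt{2}}{2} + \frac{5}{2} \left(-949\right) \sqrt{2}}{-18980 - \left(-185654 - -190064\right)} = \frac{900601 - 111033 + \frac{585 \sqrt{2}}{2} - \frac{4745 \sqrt{2}}{2}}{-18980 - \left(-185654 + 190064\right)} = \frac{789568 - 2080 \sqrt{2}}{-18980 - 4410} = \frac{789568 - 2080 \sqrt{2}}{-23390} = \left(789568 - 2080 \sqrt{2}\right) \left(- \frac{1}{23390}\right) = - \frac{394784}{11695} + \frac{208 \sqrt{2}}{2339}$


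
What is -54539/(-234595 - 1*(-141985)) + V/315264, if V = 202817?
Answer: 5996177611/4866099840 ≈ 1.2322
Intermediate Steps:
-54539/(-234595 - 1*(-141985)) + V/315264 = -54539/(-234595 - 1*(-141985)) + 202817/315264 = -54539/(-234595 + 141985) + 202817*(1/315264) = -54539/(-92610) + 202817/315264 = -54539*(-1/92610) + 202817/315264 = 54539/92610 + 202817/315264 = 5996177611/4866099840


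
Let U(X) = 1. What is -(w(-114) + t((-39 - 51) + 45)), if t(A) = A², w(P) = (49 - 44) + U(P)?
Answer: -2031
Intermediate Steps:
w(P) = 6 (w(P) = (49 - 44) + 1 = 5 + 1 = 6)
-(w(-114) + t((-39 - 51) + 45)) = -(6 + ((-39 - 51) + 45)²) = -(6 + (-90 + 45)²) = -(6 + (-45)²) = -(6 + 2025) = -1*2031 = -2031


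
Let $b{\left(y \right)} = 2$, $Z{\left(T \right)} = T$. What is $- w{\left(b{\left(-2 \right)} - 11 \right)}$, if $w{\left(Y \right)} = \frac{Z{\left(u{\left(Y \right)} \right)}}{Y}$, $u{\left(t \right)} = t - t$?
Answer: $0$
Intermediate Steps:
$u{\left(t \right)} = 0$
$w{\left(Y \right)} = 0$ ($w{\left(Y \right)} = \frac{0}{Y} = 0$)
$- w{\left(b{\left(-2 \right)} - 11 \right)} = \left(-1\right) 0 = 0$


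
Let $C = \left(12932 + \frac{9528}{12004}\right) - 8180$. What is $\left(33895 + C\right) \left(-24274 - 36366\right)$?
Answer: $- \frac{7033150238560}{3001} \approx -2.3436 \cdot 10^{9}$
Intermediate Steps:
$C = \frac{14263134}{3001}$ ($C = \left(12932 + 9528 \cdot \frac{1}{12004}\right) - 8180 = \left(12932 + \frac{2382}{3001}\right) - 8180 = \frac{38811314}{3001} - 8180 = \frac{14263134}{3001} \approx 4752.8$)
$\left(33895 + C\right) \left(-24274 - 36366\right) = \left(33895 + \frac{14263134}{3001}\right) \left(-24274 - 36366\right) = \frac{115982029}{3001} \left(-60640\right) = - \frac{7033150238560}{3001}$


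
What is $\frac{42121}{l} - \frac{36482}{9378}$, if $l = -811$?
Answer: $- \frac{212298820}{3802779} \approx -55.827$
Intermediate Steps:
$\frac{42121}{l} - \frac{36482}{9378} = \frac{42121}{-811} - \frac{36482}{9378} = 42121 \left(- \frac{1}{811}\right) - \frac{18241}{4689} = - \frac{42121}{811} - \frac{18241}{4689} = - \frac{212298820}{3802779}$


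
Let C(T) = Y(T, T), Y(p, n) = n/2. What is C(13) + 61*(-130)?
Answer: -15847/2 ≈ -7923.5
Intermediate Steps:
Y(p, n) = n/2 (Y(p, n) = n*(½) = n/2)
C(T) = T/2
C(13) + 61*(-130) = (½)*13 + 61*(-130) = 13/2 - 7930 = -15847/2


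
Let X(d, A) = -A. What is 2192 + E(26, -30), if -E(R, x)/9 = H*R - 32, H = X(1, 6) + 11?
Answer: 1310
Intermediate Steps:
H = 5 (H = -1*6 + 11 = -6 + 11 = 5)
E(R, x) = 288 - 45*R (E(R, x) = -9*(5*R - 32) = -9*(-32 + 5*R) = 288 - 45*R)
2192 + E(26, -30) = 2192 + (288 - 45*26) = 2192 + (288 - 1170) = 2192 - 882 = 1310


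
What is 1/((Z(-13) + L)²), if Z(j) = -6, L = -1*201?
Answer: 1/42849 ≈ 2.3338e-5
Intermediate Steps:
L = -201
1/((Z(-13) + L)²) = 1/((-6 - 201)²) = 1/((-207)²) = 1/42849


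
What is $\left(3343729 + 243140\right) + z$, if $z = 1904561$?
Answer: $5491430$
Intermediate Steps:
$\left(3343729 + 243140\right) + z = \left(3343729 + 243140\right) + 1904561 = 3586869 + 1904561 = 5491430$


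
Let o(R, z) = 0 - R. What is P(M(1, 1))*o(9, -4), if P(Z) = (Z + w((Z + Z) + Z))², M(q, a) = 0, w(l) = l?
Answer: 0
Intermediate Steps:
P(Z) = 16*Z² (P(Z) = (Z + ((Z + Z) + Z))² = (Z + (2*Z + Z))² = (Z + 3*Z)² = (4*Z)² = 16*Z²)
o(R, z) = -R
P(M(1, 1))*o(9, -4) = (16*0²)*(-1*9) = (16*0)*(-9) = 0*(-9) = 0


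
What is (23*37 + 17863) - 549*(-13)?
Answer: 25851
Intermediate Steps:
(23*37 + 17863) - 549*(-13) = (851 + 17863) + 7137 = 18714 + 7137 = 25851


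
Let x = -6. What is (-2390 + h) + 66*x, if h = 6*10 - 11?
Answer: -2737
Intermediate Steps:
h = 49 (h = 60 - 11 = 49)
(-2390 + h) + 66*x = (-2390 + 49) + 66*(-6) = -2341 - 396 = -2737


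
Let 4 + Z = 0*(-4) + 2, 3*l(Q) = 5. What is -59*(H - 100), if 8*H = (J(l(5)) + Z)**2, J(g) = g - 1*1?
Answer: 52982/9 ≈ 5886.9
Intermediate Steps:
l(Q) = 5/3 (l(Q) = (1/3)*5 = 5/3)
J(g) = -1 + g (J(g) = g - 1 = -1 + g)
Z = -2 (Z = -4 + (0*(-4) + 2) = -4 + (0 + 2) = -4 + 2 = -2)
H = 2/9 (H = ((-1 + 5/3) - 2)**2/8 = (2/3 - 2)**2/8 = (-4/3)**2/8 = (1/8)*(16/9) = 2/9 ≈ 0.22222)
-59*(H - 100) = -59*(2/9 - 100) = -59*(-898/9) = 52982/9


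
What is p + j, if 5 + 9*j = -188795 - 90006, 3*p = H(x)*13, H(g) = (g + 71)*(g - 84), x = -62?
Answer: -330052/9 ≈ -36672.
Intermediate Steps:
H(g) = (-84 + g)*(71 + g) (H(g) = (71 + g)*(-84 + g) = (-84 + g)*(71 + g))
p = -5694 (p = ((-5964 + (-62)² - 13*(-62))*13)/3 = ((-5964 + 3844 + 806)*13)/3 = (-1314*13)/3 = (⅓)*(-17082) = -5694)
j = -278806/9 (j = -5/9 + (-188795 - 90006)/9 = -5/9 + (⅑)*(-278801) = -5/9 - 278801/9 = -278806/9 ≈ -30978.)
p + j = -5694 - 278806/9 = -330052/9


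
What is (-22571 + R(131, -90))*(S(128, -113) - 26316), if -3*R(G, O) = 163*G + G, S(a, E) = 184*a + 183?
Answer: 230217457/3 ≈ 7.6739e+7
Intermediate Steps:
S(a, E) = 183 + 184*a
R(G, O) = -164*G/3 (R(G, O) = -(163*G + G)/3 = -164*G/3)
(-22571 + R(131, -90))*(S(128, -113) - 26316) = (-22571 - 164/3*131)*((183 + 184*128) - 26316) = (-22571 - 21484/3)*((183 + 23552) - 26316) = -89197*(23735 - 26316)/3 = -89197/3*(-2581) = 230217457/3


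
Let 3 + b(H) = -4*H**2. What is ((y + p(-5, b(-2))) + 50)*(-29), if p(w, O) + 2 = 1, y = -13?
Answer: -1044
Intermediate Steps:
b(H) = -3 - 4*H**2
p(w, O) = -1 (p(w, O) = -2 + 1 = -1)
((y + p(-5, b(-2))) + 50)*(-29) = ((-13 - 1) + 50)*(-29) = (-14 + 50)*(-29) = 36*(-29) = -1044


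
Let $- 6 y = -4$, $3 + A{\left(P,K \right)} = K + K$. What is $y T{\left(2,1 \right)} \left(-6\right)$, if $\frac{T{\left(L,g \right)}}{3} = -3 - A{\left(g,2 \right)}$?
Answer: $48$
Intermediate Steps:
$A{\left(P,K \right)} = -3 + 2 K$ ($A{\left(P,K \right)} = -3 + \left(K + K\right) = -3 + 2 K$)
$y = \frac{2}{3}$ ($y = \left(- \frac{1}{6}\right) \left(-4\right) = \frac{2}{3} \approx 0.66667$)
$T{\left(L,g \right)} = -12$ ($T{\left(L,g \right)} = 3 \left(-3 - \left(-3 + 2 \cdot 2\right)\right) = 3 \left(-3 - \left(-3 + 4\right)\right) = 3 \left(-3 - 1\right) = 3 \left(-4\right) = -12$)
$y T{\left(2,1 \right)} \left(-6\right) = \frac{2}{3} \left(-12\right) \left(-6\right) = \left(-8\right) \left(-6\right) = 48$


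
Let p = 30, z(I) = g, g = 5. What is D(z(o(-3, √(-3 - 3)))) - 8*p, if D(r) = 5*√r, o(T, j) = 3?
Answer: -240 + 5*√5 ≈ -228.82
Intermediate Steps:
z(I) = 5
D(z(o(-3, √(-3 - 3)))) - 8*p = 5*√5 - 8*30 = 5*√5 - 240 = -240 + 5*√5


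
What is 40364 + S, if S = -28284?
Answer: 12080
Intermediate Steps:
40364 + S = 40364 - 28284 = 12080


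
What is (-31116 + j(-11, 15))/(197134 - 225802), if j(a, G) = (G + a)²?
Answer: 7775/7167 ≈ 1.0848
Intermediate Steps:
(-31116 + j(-11, 15))/(197134 - 225802) = (-31116 + (15 - 11)²)/(197134 - 225802) = (-31116 + 4²)/(-28668) = (-31116 + 16)*(-1/28668) = -31100*(-1/28668) = 7775/7167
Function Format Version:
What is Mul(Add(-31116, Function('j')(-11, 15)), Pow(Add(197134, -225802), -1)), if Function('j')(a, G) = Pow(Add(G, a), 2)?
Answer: Rational(7775, 7167) ≈ 1.0848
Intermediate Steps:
Mul(Add(-31116, Function('j')(-11, 15)), Pow(Add(197134, -225802), -1)) = Mul(Add(-31116, Pow(Add(15, -11), 2)), Pow(Add(197134, -225802), -1)) = Mul(Add(-31116, Pow(4, 2)), Pow(-28668, -1)) = Mul(Add(-31116, 16), Rational(-1, 28668)) = Mul(-31100, Rational(-1, 28668)) = Rational(7775, 7167)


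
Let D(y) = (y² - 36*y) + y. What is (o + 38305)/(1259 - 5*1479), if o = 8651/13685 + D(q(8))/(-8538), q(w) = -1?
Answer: -372977206769/59745480340 ≈ -6.2428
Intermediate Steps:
D(y) = y² - 35*y
o = 12228263/19473755 (o = 8651/13685 - (-35 - 1)/(-8538) = 8651*(1/13685) - 1*(-36)*(-1/8538) = 8651/13685 + 36*(-1/8538) = 8651/13685 - 6/1423 = 12228263/19473755 ≈ 0.62794)
(o + 38305)/(1259 - 5*1479) = (12228263/19473755 + 38305)/(1259 - 5*1479) = 745954413538/(19473755*(1259 - 7395)) = (745954413538/19473755)/(-6136) = (745954413538/19473755)*(-1/6136) = -372977206769/59745480340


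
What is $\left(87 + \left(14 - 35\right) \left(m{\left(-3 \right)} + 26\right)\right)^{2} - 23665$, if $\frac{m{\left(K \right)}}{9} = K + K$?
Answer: $431960$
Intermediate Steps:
$m{\left(K \right)} = 18 K$ ($m{\left(K \right)} = 9 \left(K + K\right) = 9 \cdot 2 K = 18 K$)
$\left(87 + \left(14 - 35\right) \left(m{\left(-3 \right)} + 26\right)\right)^{2} - 23665 = \left(87 + \left(14 - 35\right) \left(18 \left(-3\right) + 26\right)\right)^{2} - 23665 = \left(87 - 21 \left(-54 + 26\right)\right)^{2} - 23665 = \left(87 - -588\right)^{2} - 23665 = \left(87 + 588\right)^{2} - 23665 = 675^{2} - 23665 = 455625 - 23665 = 431960$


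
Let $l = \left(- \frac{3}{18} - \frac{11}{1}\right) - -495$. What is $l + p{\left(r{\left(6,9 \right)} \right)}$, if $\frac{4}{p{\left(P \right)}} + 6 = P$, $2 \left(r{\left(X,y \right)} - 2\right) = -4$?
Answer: $\frac{2899}{6} \approx 483.17$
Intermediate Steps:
$r{\left(X,y \right)} = 0$ ($r{\left(X,y \right)} = 2 + \frac{1}{2} \left(-4\right) = 2 - 2 = 0$)
$l = \frac{2903}{6}$ ($l = \left(\left(-3\right) \frac{1}{18} - 11\right) + 495 = \left(- \frac{1}{6} - 11\right) + 495 = - \frac{67}{6} + 495 = \frac{2903}{6} \approx 483.83$)
$p{\left(P \right)} = \frac{4}{-6 + P}$
$l + p{\left(r{\left(6,9 \right)} \right)} = \frac{2903}{6} + \frac{4}{-6 + 0} = \frac{2903}{6} + \frac{4}{-6} = \frac{2903}{6} + 4 \left(- \frac{1}{6}\right) = \frac{2903}{6} - \frac{2}{3} = \frac{2899}{6}$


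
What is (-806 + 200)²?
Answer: 367236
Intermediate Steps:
(-806 + 200)² = (-606)² = 367236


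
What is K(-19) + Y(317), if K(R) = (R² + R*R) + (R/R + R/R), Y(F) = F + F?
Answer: 1358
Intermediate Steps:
Y(F) = 2*F
K(R) = 2 + 2*R² (K(R) = (R² + R²) + (1 + 1) = 2*R² + 2 = 2 + 2*R²)
K(-19) + Y(317) = (2 + 2*(-19)²) + 2*317 = (2 + 2*361) + 634 = (2 + 722) + 634 = 724 + 634 = 1358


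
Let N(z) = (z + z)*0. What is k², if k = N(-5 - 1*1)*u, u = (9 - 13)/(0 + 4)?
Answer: 0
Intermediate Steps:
N(z) = 0 (N(z) = (2*z)*0 = 0)
u = -1 (u = -4/4 = -4*¼ = -1)
k = 0 (k = 0*(-1) = 0)
k² = 0² = 0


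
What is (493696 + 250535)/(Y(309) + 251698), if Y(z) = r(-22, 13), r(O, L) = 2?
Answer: 248077/83900 ≈ 2.9568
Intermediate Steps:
Y(z) = 2
(493696 + 250535)/(Y(309) + 251698) = (493696 + 250535)/(2 + 251698) = 744231/251700 = 744231*(1/251700) = 248077/83900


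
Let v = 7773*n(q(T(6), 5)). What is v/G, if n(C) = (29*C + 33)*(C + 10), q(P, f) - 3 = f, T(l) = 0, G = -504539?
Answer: -37077210/504539 ≈ -73.487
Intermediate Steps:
q(P, f) = 3 + f
n(C) = (10 + C)*(33 + 29*C) (n(C) = (33 + 29*C)*(10 + C) = (10 + C)*(33 + 29*C))
v = 37077210 (v = 7773*(330 + 29*(3 + 5)² + 323*(3 + 5)) = 7773*(330 + 29*8² + 323*8) = 7773*(330 + 29*64 + 2584) = 7773*(330 + 1856 + 2584) = 7773*4770 = 37077210)
v/G = 37077210/(-504539) = 37077210*(-1/504539) = -37077210/504539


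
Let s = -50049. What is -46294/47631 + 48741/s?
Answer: -515394553/264875991 ≈ -1.9458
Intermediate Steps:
-46294/47631 + 48741/s = -46294/47631 + 48741/(-50049) = -46294*1/47631 + 48741*(-1/50049) = -46294/47631 - 16247/16683 = -515394553/264875991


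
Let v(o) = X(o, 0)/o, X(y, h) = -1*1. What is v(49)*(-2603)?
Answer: 2603/49 ≈ 53.122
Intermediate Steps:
X(y, h) = -1
v(o) = -1/o
v(49)*(-2603) = -1/49*(-2603) = 2603/49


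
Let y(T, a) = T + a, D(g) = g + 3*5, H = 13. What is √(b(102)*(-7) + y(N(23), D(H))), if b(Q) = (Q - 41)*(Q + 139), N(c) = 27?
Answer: 6*I*√2857 ≈ 320.71*I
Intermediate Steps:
D(g) = 15 + g (D(g) = g + 15 = 15 + g)
b(Q) = (-41 + Q)*(139 + Q)
√(b(102)*(-7) + y(N(23), D(H))) = √((-5699 + 102² + 98*102)*(-7) + (27 + (15 + 13))) = √((-5699 + 10404 + 9996)*(-7) + (27 + 28)) = √(14701*(-7) + 55) = √(-102907 + 55) = √(-102852) = 6*I*√2857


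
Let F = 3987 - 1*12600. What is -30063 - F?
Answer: -21450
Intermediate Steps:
F = -8613 (F = 3987 - 12600 = -8613)
-30063 - F = -30063 - 1*(-8613) = -30063 + 8613 = -21450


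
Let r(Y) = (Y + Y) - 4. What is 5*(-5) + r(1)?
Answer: -27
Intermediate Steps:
r(Y) = -4 + 2*Y (r(Y) = 2*Y - 4 = -4 + 2*Y)
5*(-5) + r(1) = 5*(-5) + (-4 + 2*1) = -25 + (-4 + 2) = -25 - 2 = -27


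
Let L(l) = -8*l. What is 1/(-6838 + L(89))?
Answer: -1/7550 ≈ -0.00013245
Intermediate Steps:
1/(-6838 + L(89)) = 1/(-6838 - 8*89) = 1/(-6838 - 712) = 1/(-7550) = -1/7550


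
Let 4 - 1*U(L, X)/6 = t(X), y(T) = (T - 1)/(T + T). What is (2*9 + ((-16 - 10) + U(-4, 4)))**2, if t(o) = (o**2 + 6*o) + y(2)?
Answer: 203401/4 ≈ 50850.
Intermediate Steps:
y(T) = (-1 + T)/(2*T) (y(T) = (-1 + T)/((2*T)) = (-1 + T)*(1/(2*T)) = (-1 + T)/(2*T))
t(o) = 1/4 + o**2 + 6*o (t(o) = (o**2 + 6*o) + (1/2)*(-1 + 2)/2 = (o**2 + 6*o) + (1/2)*(1/2)*1 = (o**2 + 6*o) + 1/4 = 1/4 + o**2 + 6*o)
U(L, X) = 45/2 - 36*X - 6*X**2 (U(L, X) = 24 - 6*(1/4 + X**2 + 6*X) = 24 + (-3/2 - 36*X - 6*X**2) = 45/2 - 36*X - 6*X**2)
(2*9 + ((-16 - 10) + U(-4, 4)))**2 = (2*9 + ((-16 - 10) + (45/2 - 36*4 - 6*4**2)))**2 = (18 + (-26 + (45/2 - 144 - 6*16)))**2 = (18 + (-26 + (45/2 - 144 - 96)))**2 = (18 + (-26 - 435/2))**2 = (18 - 487/2)**2 = (-451/2)**2 = 203401/4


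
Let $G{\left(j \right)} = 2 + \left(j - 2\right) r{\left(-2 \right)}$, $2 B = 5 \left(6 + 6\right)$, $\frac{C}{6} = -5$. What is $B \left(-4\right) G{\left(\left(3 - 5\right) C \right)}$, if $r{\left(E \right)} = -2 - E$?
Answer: $-240$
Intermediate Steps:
$C = -30$ ($C = 6 \left(-5\right) = -30$)
$B = 30$ ($B = \frac{5 \left(6 + 6\right)}{2} = \frac{5 \cdot 12}{2} = \frac{1}{2} \cdot 60 = 30$)
$G{\left(j \right)} = 2$ ($G{\left(j \right)} = 2 + \left(j - 2\right) \left(-2 - -2\right) = 2 + \left(-2 + j\right) \left(-2 + 2\right) = 2 + \left(-2 + j\right) 0 = 2 + 0 = 2$)
$B \left(-4\right) G{\left(\left(3 - 5\right) C \right)} = 30 \left(-4\right) 2 = \left(-120\right) 2 = -240$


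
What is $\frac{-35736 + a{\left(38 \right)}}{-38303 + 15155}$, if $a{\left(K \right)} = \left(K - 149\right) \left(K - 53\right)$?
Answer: $\frac{11357}{7716} \approx 1.4719$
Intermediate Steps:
$a{\left(K \right)} = \left(-149 + K\right) \left(-53 + K\right)$ ($a{\left(K \right)} = \left(K - 149\right) \left(-53 + K\right) = \left(-149 + K\right) \left(-53 + K\right)$)
$\frac{-35736 + a{\left(38 \right)}}{-38303 + 15155} = \frac{-35736 + \left(7897 + 38^{2} - 7676\right)}{-38303 + 15155} = \frac{-35736 + \left(7897 + 1444 - 7676\right)}{-23148} = \left(-35736 + 1665\right) \left(- \frac{1}{23148}\right) = \left(-34071\right) \left(- \frac{1}{23148}\right) = \frac{11357}{7716}$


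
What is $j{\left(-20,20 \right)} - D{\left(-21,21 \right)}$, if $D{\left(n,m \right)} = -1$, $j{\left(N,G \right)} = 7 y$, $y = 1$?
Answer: $8$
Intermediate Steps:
$j{\left(N,G \right)} = 7$ ($j{\left(N,G \right)} = 7 \cdot 1 = 7$)
$j{\left(-20,20 \right)} - D{\left(-21,21 \right)} = 7 - -1 = 7 + 1 = 8$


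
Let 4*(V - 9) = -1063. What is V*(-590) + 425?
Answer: 303815/2 ≈ 1.5191e+5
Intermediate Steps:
V = -1027/4 (V = 9 + (1/4)*(-1063) = 9 - 1063/4 = -1027/4 ≈ -256.75)
V*(-590) + 425 = -1027/4*(-590) + 425 = 302965/2 + 425 = 303815/2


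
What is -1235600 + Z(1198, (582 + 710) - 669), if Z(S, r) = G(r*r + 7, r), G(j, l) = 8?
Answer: -1235592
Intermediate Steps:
Z(S, r) = 8
-1235600 + Z(1198, (582 + 710) - 669) = -1235600 + 8 = -1235592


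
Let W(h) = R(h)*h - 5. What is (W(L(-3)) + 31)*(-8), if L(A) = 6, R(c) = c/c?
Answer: -256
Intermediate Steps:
R(c) = 1
W(h) = -5 + h (W(h) = 1*h - 5 = h - 5 = -5 + h)
(W(L(-3)) + 31)*(-8) = ((-5 + 6) + 31)*(-8) = (1 + 31)*(-8) = 32*(-8) = -256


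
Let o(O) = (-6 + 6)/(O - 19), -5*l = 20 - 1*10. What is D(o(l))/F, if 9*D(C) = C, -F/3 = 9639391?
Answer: 0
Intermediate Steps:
l = -2 (l = -(20 - 1*10)/5 = -(20 - 10)/5 = -⅕*10 = -2)
F = -28918173 (F = -3*9639391 = -28918173)
o(O) = 0 (o(O) = 0/(-19 + O) = 0)
D(C) = C/9
D(o(l))/F = ((⅑)*0)/(-28918173) = 0*(-1/28918173) = 0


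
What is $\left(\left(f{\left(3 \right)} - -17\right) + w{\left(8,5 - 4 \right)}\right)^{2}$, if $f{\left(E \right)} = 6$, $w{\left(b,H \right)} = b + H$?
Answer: $1024$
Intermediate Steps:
$w{\left(b,H \right)} = H + b$
$\left(\left(f{\left(3 \right)} - -17\right) + w{\left(8,5 - 4 \right)}\right)^{2} = \left(\left(6 - -17\right) + \left(\left(5 - 4\right) + 8\right)\right)^{2} = \left(\left(6 + 17\right) + \left(1 + 8\right)\right)^{2} = \left(23 + 9\right)^{2} = 32^{2} = 1024$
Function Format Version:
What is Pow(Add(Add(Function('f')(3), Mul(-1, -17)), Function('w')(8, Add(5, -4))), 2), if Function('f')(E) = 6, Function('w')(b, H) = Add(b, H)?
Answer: 1024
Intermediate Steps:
Function('w')(b, H) = Add(H, b)
Pow(Add(Add(Function('f')(3), Mul(-1, -17)), Function('w')(8, Add(5, -4))), 2) = Pow(Add(Add(6, Mul(-1, -17)), Add(Add(5, -4), 8)), 2) = Pow(Add(Add(6, 17), Add(1, 8)), 2) = Pow(Add(23, 9), 2) = Pow(32, 2) = 1024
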